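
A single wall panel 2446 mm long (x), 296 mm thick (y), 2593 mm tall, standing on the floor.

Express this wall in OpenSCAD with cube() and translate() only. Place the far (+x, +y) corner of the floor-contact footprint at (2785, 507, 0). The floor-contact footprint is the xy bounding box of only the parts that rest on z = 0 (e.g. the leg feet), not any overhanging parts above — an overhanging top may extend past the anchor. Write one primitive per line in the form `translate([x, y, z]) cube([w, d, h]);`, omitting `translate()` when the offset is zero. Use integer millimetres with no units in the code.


translate([339, 211, 0]) cube([2446, 296, 2593]);


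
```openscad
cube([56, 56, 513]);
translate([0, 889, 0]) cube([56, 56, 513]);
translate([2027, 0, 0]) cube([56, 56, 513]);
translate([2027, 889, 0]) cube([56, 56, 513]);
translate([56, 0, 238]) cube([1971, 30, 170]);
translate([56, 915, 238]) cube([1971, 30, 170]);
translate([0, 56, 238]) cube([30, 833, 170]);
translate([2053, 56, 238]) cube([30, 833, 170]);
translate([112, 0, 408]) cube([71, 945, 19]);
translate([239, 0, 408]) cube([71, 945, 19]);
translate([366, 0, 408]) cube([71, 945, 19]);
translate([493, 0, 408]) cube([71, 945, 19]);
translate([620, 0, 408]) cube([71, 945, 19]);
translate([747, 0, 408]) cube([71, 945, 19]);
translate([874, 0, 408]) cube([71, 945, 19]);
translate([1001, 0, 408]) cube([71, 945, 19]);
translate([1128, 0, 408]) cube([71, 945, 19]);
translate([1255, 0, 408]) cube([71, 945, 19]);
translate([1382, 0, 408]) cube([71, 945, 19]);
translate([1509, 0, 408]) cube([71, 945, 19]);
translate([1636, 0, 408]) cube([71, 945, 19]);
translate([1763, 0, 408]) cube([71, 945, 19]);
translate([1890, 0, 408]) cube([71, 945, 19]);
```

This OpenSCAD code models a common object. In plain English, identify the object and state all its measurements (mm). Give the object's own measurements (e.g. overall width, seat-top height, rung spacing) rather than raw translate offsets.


A bed frame 2083 mm long (x) by 945 mm wide (y). Four 56×56 mm corner posts, 513 mm tall, at the corners of the footprint. Four rails of 30 mm thickness and 170 mm height run between adjacent posts with their undersides at z = 238 mm, their outer faces flush with the outside of the frame (the two x-running rails run between the posts' inner faces; the two y-running rails run between the posts' inner faces). 15 slats, each 71 mm wide (x) and 19 mm thick, lie across the top of the two x-running rails, running the full 945 mm width of the frame in y; along x they sit between the end posts with a 56 mm gap after the −x posts and between neighbouring slats, leaving 66 mm before the +x posts.


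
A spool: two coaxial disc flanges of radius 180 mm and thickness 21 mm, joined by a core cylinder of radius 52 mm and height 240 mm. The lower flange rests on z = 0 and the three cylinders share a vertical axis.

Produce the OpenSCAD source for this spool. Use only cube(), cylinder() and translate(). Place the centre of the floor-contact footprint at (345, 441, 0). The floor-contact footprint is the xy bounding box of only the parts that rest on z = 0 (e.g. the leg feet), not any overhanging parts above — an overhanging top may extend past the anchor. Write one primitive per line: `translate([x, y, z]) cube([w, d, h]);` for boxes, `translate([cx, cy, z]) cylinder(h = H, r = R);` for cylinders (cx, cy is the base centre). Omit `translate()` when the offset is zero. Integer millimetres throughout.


translate([345, 441, 0]) cylinder(h = 21, r = 180);
translate([345, 441, 21]) cylinder(h = 240, r = 52);
translate([345, 441, 261]) cylinder(h = 21, r = 180);


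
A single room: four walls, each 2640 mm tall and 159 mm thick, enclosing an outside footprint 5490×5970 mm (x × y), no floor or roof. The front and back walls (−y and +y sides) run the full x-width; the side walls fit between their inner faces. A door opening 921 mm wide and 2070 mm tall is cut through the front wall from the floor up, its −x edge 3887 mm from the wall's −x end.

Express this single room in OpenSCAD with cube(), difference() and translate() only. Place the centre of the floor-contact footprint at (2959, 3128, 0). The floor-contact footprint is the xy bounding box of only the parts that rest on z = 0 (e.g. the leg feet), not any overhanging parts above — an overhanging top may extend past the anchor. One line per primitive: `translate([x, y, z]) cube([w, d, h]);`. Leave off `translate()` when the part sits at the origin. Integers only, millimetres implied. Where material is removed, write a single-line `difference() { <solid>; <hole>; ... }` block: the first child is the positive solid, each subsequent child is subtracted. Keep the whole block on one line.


difference() { translate([214, 143, 0]) cube([5490, 159, 2640]); translate([4101, 143, 0]) cube([921, 159, 2070]); }
translate([214, 5954, 0]) cube([5490, 159, 2640]);
translate([214, 302, 0]) cube([159, 5652, 2640]);
translate([5545, 302, 0]) cube([159, 5652, 2640]);


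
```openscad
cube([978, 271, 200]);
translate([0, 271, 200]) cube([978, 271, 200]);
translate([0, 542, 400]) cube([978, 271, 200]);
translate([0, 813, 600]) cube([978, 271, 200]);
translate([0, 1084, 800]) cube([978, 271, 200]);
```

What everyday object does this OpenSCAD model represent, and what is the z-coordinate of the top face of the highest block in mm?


A staircase. The total rise is 1000 mm.

5 identical blocks, each offset up and back from the previous — a staircase. Each step is 200 mm tall and there are 5 of them, so the total rise is 5 × 200 = 1000 mm.


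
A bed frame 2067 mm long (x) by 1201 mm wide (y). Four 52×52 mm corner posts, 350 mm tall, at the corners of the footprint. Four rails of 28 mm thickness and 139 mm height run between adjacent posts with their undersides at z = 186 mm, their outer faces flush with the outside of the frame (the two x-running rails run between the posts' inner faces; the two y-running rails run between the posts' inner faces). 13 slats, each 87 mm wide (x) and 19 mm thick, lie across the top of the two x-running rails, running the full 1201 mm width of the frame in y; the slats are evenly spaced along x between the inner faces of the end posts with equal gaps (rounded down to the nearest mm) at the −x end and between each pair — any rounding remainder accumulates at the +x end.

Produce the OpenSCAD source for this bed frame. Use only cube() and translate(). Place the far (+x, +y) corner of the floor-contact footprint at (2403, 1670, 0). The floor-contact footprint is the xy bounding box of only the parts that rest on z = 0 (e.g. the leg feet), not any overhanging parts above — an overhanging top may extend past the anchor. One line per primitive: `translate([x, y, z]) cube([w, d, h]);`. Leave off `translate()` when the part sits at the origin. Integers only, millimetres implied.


translate([336, 469, 0]) cube([52, 52, 350]);
translate([336, 1618, 0]) cube([52, 52, 350]);
translate([2351, 469, 0]) cube([52, 52, 350]);
translate([2351, 1618, 0]) cube([52, 52, 350]);
translate([388, 469, 186]) cube([1963, 28, 139]);
translate([388, 1642, 186]) cube([1963, 28, 139]);
translate([336, 521, 186]) cube([28, 1097, 139]);
translate([2375, 521, 186]) cube([28, 1097, 139]);
translate([447, 469, 325]) cube([87, 1201, 19]);
translate([593, 469, 325]) cube([87, 1201, 19]);
translate([739, 469, 325]) cube([87, 1201, 19]);
translate([885, 469, 325]) cube([87, 1201, 19]);
translate([1031, 469, 325]) cube([87, 1201, 19]);
translate([1177, 469, 325]) cube([87, 1201, 19]);
translate([1323, 469, 325]) cube([87, 1201, 19]);
translate([1469, 469, 325]) cube([87, 1201, 19]);
translate([1615, 469, 325]) cube([87, 1201, 19]);
translate([1761, 469, 325]) cube([87, 1201, 19]);
translate([1907, 469, 325]) cube([87, 1201, 19]);
translate([2053, 469, 325]) cube([87, 1201, 19]);
translate([2199, 469, 325]) cube([87, 1201, 19]);


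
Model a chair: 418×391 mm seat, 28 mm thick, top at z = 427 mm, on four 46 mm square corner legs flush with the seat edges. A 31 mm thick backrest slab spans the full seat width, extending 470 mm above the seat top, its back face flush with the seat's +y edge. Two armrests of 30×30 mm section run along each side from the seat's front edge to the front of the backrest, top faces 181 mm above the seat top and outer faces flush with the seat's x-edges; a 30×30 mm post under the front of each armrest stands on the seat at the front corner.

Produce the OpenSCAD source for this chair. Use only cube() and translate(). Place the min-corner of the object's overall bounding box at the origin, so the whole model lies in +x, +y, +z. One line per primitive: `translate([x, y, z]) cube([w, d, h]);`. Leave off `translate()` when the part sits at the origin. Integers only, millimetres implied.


// leg_h = 427 - 28 = 399
// arm post h = 181 - 30 = 151
translate([0, 0, 399]) cube([418, 391, 28]);
cube([46, 46, 399]);
translate([372, 0, 0]) cube([46, 46, 399]);
translate([0, 345, 0]) cube([46, 46, 399]);
translate([372, 345, 0]) cube([46, 46, 399]);
translate([0, 360, 427]) cube([418, 31, 470]);
translate([0, 0, 578]) cube([30, 360, 30]);
translate([388, 0, 578]) cube([30, 360, 30]);
translate([0, 0, 427]) cube([30, 30, 151]);
translate([388, 0, 427]) cube([30, 30, 151]);


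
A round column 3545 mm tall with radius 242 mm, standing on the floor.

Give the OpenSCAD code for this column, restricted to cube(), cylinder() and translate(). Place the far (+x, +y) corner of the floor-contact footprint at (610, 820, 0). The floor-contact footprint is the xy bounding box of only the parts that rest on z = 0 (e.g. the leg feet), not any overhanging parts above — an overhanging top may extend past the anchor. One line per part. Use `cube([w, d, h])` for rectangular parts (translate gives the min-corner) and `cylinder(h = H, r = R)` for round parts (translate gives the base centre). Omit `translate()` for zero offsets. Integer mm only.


translate([368, 578, 0]) cylinder(h = 3545, r = 242);


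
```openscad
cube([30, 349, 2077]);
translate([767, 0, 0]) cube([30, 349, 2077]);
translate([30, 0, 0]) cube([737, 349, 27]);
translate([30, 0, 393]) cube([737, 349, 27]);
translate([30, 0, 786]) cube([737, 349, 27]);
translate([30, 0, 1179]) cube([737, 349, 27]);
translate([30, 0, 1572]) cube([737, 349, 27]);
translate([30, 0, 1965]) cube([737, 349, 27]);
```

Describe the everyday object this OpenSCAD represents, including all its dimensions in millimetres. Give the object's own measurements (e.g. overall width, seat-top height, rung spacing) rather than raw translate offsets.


An open bookshelf. Two side panels, each 30 mm thick, 349 mm deep and 2077 mm tall, stand 797 mm apart (outside-to-outside). Between them sit 6 shelves, each 27 mm thick and 349 mm deep, spanning the full gap between the sides. The bottom shelf rests on the floor (its underside at z = 0) and the clear gap between one shelf's top and the next shelf's underside is 366 mm.


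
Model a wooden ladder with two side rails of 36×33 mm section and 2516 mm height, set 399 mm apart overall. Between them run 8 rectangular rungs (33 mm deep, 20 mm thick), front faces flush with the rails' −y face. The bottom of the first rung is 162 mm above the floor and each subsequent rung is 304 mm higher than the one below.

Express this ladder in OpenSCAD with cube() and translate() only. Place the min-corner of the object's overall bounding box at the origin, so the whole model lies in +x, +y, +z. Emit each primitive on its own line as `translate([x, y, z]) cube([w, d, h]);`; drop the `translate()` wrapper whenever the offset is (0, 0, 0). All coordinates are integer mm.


cube([36, 33, 2516]);
translate([363, 0, 0]) cube([36, 33, 2516]);
translate([36, 0, 162]) cube([327, 33, 20]);
translate([36, 0, 466]) cube([327, 33, 20]);
translate([36, 0, 770]) cube([327, 33, 20]);
translate([36, 0, 1074]) cube([327, 33, 20]);
translate([36, 0, 1378]) cube([327, 33, 20]);
translate([36, 0, 1682]) cube([327, 33, 20]);
translate([36, 0, 1986]) cube([327, 33, 20]);
translate([36, 0, 2290]) cube([327, 33, 20]);


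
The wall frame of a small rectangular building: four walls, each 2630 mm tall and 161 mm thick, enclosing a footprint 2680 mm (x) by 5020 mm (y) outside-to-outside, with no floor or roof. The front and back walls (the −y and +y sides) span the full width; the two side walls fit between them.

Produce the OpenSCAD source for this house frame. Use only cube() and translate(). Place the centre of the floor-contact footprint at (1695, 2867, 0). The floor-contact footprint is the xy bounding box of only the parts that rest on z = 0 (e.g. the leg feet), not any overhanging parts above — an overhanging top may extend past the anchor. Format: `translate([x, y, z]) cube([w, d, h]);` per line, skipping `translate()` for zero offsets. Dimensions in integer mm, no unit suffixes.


translate([355, 357, 0]) cube([2680, 161, 2630]);
translate([355, 5216, 0]) cube([2680, 161, 2630]);
translate([355, 518, 0]) cube([161, 4698, 2630]);
translate([2874, 518, 0]) cube([161, 4698, 2630]);


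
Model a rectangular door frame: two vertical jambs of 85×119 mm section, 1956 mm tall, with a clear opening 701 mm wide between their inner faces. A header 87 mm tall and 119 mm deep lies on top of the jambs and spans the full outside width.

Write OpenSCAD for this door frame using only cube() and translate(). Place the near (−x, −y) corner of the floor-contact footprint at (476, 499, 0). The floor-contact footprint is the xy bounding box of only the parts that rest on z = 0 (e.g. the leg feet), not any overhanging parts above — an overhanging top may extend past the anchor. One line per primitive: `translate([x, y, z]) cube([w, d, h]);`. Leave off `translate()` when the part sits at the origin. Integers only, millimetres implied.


translate([476, 499, 0]) cube([85, 119, 1956]);
translate([1262, 499, 0]) cube([85, 119, 1956]);
translate([476, 499, 1956]) cube([871, 119, 87]);


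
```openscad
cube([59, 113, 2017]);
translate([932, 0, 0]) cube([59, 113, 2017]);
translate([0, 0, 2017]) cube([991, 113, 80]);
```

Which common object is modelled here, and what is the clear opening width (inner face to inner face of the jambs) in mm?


A door frame. The clear opening width is 873 mm.

Two 2017 mm tall posts with a header on top — a door frame. The left jamb is 59 mm wide at x = 0; the right jamb starts at x = 932. The clear opening is 932 − 59 = 873 mm.


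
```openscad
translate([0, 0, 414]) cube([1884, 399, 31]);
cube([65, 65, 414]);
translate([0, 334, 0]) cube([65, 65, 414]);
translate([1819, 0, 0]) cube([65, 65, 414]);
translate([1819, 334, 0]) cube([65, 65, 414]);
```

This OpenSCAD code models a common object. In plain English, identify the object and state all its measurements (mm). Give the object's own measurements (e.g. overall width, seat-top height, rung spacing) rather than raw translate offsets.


A bench: a 1884×399 mm seat slab, 31 mm thick, top at z = 445 mm, on four 65×65 mm square legs flush with the seat corners and standing on z = 0.


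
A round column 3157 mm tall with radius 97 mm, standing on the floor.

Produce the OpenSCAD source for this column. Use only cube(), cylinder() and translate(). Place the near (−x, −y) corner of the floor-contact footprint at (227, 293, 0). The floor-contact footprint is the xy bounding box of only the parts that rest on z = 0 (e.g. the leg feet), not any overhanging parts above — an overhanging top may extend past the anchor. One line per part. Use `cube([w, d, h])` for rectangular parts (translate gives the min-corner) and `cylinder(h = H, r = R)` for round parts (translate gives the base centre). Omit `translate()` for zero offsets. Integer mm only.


translate([324, 390, 0]) cylinder(h = 3157, r = 97);


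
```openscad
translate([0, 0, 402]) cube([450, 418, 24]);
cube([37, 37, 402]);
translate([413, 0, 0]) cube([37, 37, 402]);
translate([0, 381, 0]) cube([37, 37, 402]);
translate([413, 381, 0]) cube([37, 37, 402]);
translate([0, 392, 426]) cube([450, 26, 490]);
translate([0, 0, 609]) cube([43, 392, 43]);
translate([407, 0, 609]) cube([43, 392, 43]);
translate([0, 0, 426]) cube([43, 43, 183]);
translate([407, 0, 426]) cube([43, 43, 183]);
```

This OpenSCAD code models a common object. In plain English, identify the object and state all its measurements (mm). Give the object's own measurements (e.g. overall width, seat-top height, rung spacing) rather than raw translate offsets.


A chair. The seat is a 450×418×24 mm slab with its top at z = 426 mm, on four 37×37 mm corner legs (flush with the seat edges, standing on z = 0). A flat backrest 26 mm thick, 490 mm tall, spans the full seat width and rises from the seat top along its +y edge, rear face flush with the rear of the seat. Two armrests of 43×43 mm section run along each side from the seat's front edge to the front of the backrest, top faces 226 mm above the seat top and outer faces flush with the seat's x-edges; a 43×43 mm post under the front of each armrest stands on the seat at the front corner.


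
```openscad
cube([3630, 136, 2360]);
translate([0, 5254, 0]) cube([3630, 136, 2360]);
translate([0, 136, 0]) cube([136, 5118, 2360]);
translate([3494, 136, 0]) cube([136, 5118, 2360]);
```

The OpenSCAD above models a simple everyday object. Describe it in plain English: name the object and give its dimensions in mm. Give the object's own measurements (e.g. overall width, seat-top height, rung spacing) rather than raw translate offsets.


The wall frame of a small rectangular building: four walls, each 2360 mm tall and 136 mm thick, enclosing a footprint 3630 mm (x) by 5390 mm (y) outside-to-outside, with no floor or roof. The front and back walls (the −y and +y sides) span the full width; the two side walls fit between them.


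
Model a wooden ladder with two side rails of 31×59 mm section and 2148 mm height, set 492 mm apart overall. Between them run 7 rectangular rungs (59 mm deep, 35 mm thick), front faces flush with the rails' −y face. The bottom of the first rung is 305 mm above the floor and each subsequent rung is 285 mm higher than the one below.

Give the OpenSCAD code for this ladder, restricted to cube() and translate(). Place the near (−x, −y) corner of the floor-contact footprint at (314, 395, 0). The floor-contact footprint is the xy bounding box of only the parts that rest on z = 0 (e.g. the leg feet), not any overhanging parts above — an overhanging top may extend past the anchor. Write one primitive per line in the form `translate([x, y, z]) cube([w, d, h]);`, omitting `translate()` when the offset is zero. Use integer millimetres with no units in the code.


translate([314, 395, 0]) cube([31, 59, 2148]);
translate([775, 395, 0]) cube([31, 59, 2148]);
translate([345, 395, 305]) cube([430, 59, 35]);
translate([345, 395, 590]) cube([430, 59, 35]);
translate([345, 395, 875]) cube([430, 59, 35]);
translate([345, 395, 1160]) cube([430, 59, 35]);
translate([345, 395, 1445]) cube([430, 59, 35]);
translate([345, 395, 1730]) cube([430, 59, 35]);
translate([345, 395, 2015]) cube([430, 59, 35]);


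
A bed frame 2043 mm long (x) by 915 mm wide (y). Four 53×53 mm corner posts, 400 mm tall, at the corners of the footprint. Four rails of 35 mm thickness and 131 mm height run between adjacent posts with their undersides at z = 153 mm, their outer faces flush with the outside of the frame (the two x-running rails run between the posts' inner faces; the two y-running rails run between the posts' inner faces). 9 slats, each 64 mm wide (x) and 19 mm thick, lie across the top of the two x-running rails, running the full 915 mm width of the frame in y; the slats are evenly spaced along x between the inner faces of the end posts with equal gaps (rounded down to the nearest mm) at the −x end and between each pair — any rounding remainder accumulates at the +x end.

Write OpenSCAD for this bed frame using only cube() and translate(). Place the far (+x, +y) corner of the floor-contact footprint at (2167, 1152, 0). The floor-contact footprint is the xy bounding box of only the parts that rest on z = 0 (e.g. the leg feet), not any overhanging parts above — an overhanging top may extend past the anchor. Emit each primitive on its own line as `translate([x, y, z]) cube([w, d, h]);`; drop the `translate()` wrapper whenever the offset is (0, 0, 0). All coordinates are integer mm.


translate([124, 237, 0]) cube([53, 53, 400]);
translate([124, 1099, 0]) cube([53, 53, 400]);
translate([2114, 237, 0]) cube([53, 53, 400]);
translate([2114, 1099, 0]) cube([53, 53, 400]);
translate([177, 237, 153]) cube([1937, 35, 131]);
translate([177, 1117, 153]) cube([1937, 35, 131]);
translate([124, 290, 153]) cube([35, 809, 131]);
translate([2132, 290, 153]) cube([35, 809, 131]);
translate([313, 237, 284]) cube([64, 915, 19]);
translate([513, 237, 284]) cube([64, 915, 19]);
translate([713, 237, 284]) cube([64, 915, 19]);
translate([913, 237, 284]) cube([64, 915, 19]);
translate([1113, 237, 284]) cube([64, 915, 19]);
translate([1313, 237, 284]) cube([64, 915, 19]);
translate([1513, 237, 284]) cube([64, 915, 19]);
translate([1713, 237, 284]) cube([64, 915, 19]);
translate([1913, 237, 284]) cube([64, 915, 19]);


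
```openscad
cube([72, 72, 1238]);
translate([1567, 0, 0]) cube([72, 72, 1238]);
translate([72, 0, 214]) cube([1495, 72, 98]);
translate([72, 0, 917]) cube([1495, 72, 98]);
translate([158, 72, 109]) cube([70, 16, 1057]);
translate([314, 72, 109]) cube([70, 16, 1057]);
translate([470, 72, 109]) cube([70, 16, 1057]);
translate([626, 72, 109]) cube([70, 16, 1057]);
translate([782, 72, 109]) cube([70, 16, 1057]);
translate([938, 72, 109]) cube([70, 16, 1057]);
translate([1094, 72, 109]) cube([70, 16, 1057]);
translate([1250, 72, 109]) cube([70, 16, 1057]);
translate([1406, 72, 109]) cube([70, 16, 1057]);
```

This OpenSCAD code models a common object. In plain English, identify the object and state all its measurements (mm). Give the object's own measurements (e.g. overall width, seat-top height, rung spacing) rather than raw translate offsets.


A fence section. Two 72×72 mm posts, 1238 mm tall, stand on the floor with a clear span of 1495 mm between their inner faces. Two horizontal rails of 72×98 mm section span the gap between the posts with their undersides at z = 214 mm and z = 917 mm, flush with the posts' −y face. 9 pickets, each 70 mm wide, 16 mm thick and 1057 mm tall, are fixed to the +y face of the rails with their bottoms at z = 109 mm, spaced across the span with a 86 mm gap after the −x post and between neighbouring pickets, with 91 mm left before the +x post.


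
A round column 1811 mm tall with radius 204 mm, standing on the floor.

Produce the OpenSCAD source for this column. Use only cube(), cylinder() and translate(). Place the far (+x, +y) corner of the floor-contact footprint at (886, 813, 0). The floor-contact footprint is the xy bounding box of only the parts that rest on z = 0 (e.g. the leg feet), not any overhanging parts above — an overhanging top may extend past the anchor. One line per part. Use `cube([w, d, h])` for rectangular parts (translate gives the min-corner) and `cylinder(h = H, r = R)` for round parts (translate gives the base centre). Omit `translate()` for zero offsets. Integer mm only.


translate([682, 609, 0]) cylinder(h = 1811, r = 204);


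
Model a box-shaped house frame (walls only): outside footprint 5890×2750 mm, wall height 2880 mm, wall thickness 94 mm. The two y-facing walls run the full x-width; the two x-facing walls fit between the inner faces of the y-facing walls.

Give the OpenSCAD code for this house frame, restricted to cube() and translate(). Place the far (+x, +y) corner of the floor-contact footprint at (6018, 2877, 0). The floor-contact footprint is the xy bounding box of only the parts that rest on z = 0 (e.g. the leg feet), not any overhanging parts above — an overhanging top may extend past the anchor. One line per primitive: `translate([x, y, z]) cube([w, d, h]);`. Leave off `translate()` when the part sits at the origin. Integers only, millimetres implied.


translate([128, 127, 0]) cube([5890, 94, 2880]);
translate([128, 2783, 0]) cube([5890, 94, 2880]);
translate([128, 221, 0]) cube([94, 2562, 2880]);
translate([5924, 221, 0]) cube([94, 2562, 2880]);


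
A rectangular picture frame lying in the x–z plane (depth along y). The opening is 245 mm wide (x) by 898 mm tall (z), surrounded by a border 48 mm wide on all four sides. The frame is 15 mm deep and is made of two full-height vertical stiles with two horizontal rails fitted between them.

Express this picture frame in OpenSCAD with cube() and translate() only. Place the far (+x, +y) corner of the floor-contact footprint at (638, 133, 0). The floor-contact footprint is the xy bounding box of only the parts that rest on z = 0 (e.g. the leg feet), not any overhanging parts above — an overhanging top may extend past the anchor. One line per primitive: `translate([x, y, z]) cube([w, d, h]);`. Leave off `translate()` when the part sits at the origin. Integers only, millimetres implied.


translate([297, 118, 0]) cube([48, 15, 994]);
translate([590, 118, 0]) cube([48, 15, 994]);
translate([345, 118, 0]) cube([245, 15, 48]);
translate([345, 118, 946]) cube([245, 15, 48]);


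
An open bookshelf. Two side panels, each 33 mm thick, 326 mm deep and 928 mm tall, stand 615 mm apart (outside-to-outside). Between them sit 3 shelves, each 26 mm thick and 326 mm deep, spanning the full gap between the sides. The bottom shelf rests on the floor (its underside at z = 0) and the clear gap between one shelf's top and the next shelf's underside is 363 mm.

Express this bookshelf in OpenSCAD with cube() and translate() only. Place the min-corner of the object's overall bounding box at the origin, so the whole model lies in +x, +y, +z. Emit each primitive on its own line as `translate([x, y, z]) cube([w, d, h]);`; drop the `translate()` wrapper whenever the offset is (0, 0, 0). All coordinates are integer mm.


cube([33, 326, 928]);
translate([582, 0, 0]) cube([33, 326, 928]);
translate([33, 0, 0]) cube([549, 326, 26]);
translate([33, 0, 389]) cube([549, 326, 26]);
translate([33, 0, 778]) cube([549, 326, 26]);


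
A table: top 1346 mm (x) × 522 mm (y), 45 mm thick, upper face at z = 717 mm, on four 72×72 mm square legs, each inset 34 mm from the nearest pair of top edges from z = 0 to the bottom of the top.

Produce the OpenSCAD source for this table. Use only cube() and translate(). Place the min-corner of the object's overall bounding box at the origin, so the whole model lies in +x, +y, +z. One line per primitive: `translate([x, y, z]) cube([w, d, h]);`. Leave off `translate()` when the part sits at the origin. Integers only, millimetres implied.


translate([0, 0, 672]) cube([1346, 522, 45]);
translate([34, 34, 0]) cube([72, 72, 672]);
translate([1240, 34, 0]) cube([72, 72, 672]);
translate([34, 416, 0]) cube([72, 72, 672]);
translate([1240, 416, 0]) cube([72, 72, 672]);


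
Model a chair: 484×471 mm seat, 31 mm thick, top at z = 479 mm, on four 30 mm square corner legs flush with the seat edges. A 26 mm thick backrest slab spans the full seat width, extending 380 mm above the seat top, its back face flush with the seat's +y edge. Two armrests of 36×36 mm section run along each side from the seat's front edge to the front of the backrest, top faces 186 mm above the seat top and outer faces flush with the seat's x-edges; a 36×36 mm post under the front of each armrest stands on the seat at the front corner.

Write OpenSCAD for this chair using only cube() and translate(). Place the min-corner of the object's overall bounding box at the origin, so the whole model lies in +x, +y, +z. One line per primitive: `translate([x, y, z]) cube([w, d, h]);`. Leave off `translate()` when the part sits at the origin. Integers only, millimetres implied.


translate([0, 0, 448]) cube([484, 471, 31]);
cube([30, 30, 448]);
translate([454, 0, 0]) cube([30, 30, 448]);
translate([0, 441, 0]) cube([30, 30, 448]);
translate([454, 441, 0]) cube([30, 30, 448]);
translate([0, 445, 479]) cube([484, 26, 380]);
translate([0, 0, 629]) cube([36, 445, 36]);
translate([448, 0, 629]) cube([36, 445, 36]);
translate([0, 0, 479]) cube([36, 36, 150]);
translate([448, 0, 479]) cube([36, 36, 150]);


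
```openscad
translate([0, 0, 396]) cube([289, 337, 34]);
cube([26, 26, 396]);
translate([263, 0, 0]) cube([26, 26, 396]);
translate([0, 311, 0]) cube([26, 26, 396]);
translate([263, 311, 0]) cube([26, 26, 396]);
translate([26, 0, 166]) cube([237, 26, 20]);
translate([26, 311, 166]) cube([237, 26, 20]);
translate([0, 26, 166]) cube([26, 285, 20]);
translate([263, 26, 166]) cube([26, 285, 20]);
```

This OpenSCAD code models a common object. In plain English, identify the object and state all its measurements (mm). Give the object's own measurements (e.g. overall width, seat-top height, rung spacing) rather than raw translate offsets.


A four-legged stool. The seat is a 289×337×34 mm slab whose top surface is at z = 430 mm; four square legs, each 26×26 mm in cross-section, run from the floor (z = 0) to the underside of the seat, each flush with a corner of the seat. Four stretchers, 26 mm wide and 20 mm tall, connect adjacent legs with their undersides at z = 166 mm, each running between the inner faces of the legs it joins and aligned with the legs' outer faces on the other axis.


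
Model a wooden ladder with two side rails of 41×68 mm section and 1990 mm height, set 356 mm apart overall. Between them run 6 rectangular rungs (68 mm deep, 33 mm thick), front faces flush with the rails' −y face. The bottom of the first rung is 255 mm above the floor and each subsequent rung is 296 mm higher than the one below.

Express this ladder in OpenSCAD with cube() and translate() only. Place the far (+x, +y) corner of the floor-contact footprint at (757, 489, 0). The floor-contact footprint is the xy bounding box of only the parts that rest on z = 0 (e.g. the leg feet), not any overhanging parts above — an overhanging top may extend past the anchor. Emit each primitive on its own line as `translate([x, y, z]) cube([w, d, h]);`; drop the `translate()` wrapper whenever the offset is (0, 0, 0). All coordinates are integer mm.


translate([401, 421, 0]) cube([41, 68, 1990]);
translate([716, 421, 0]) cube([41, 68, 1990]);
translate([442, 421, 255]) cube([274, 68, 33]);
translate([442, 421, 551]) cube([274, 68, 33]);
translate([442, 421, 847]) cube([274, 68, 33]);
translate([442, 421, 1143]) cube([274, 68, 33]);
translate([442, 421, 1439]) cube([274, 68, 33]);
translate([442, 421, 1735]) cube([274, 68, 33]);


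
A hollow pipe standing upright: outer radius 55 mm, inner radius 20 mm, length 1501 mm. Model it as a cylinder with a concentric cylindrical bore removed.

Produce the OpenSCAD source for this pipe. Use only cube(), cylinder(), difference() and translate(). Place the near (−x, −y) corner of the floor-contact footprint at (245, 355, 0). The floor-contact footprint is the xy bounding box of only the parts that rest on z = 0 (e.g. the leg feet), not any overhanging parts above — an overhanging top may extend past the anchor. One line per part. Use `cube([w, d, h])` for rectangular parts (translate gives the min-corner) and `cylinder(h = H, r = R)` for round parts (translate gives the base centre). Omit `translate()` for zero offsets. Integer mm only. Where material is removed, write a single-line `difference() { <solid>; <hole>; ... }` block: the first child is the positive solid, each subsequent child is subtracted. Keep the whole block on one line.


difference() { translate([300, 410, 0]) cylinder(h = 1501, r = 55); translate([300, 410, 0]) cylinder(h = 1501, r = 20); }


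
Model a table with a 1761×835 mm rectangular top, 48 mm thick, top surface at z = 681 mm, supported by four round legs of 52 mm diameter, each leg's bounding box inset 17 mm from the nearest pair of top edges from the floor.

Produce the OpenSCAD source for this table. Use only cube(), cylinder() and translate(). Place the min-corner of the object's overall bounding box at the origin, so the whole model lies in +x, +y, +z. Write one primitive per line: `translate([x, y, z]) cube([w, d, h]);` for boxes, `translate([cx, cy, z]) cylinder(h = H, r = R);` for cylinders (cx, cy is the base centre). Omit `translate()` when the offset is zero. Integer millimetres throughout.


// leg_h = 681 - 48 = 633
translate([0, 0, 633]) cube([1761, 835, 48]);
translate([43, 43, 0]) cylinder(h = 633, r = 26);
translate([1718, 43, 0]) cylinder(h = 633, r = 26);
translate([43, 792, 0]) cylinder(h = 633, r = 26);
translate([1718, 792, 0]) cylinder(h = 633, r = 26);


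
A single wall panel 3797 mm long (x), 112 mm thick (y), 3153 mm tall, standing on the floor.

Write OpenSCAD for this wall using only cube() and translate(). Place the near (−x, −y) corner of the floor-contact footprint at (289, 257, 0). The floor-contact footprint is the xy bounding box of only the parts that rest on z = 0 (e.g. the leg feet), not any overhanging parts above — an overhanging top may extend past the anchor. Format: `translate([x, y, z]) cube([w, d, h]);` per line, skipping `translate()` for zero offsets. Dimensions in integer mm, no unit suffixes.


translate([289, 257, 0]) cube([3797, 112, 3153]);


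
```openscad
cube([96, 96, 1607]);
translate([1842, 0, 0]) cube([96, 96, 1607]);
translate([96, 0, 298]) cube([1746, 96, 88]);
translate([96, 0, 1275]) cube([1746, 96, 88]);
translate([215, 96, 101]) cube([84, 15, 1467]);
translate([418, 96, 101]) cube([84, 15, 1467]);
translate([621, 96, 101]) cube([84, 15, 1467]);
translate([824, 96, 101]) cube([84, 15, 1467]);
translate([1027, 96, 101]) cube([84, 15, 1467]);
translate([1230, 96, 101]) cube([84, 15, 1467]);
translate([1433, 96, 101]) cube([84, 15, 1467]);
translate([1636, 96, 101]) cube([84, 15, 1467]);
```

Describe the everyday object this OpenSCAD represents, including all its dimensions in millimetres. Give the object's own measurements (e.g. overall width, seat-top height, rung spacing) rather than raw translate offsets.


A fence section. Two 96×96 mm posts, 1607 mm tall, stand on the floor with a clear span of 1746 mm between their inner faces. Two horizontal rails of 96×88 mm section span the gap between the posts with their undersides at z = 298 mm and z = 1275 mm, flush with the posts' −y face. 8 pickets, each 84 mm wide, 15 mm thick and 1467 mm tall, are fixed to the +y face of the rails with their bottoms at z = 101 mm, spaced across the span with a 119 mm gap after the −x post and between neighbouring pickets, with 122 mm left before the +x post.


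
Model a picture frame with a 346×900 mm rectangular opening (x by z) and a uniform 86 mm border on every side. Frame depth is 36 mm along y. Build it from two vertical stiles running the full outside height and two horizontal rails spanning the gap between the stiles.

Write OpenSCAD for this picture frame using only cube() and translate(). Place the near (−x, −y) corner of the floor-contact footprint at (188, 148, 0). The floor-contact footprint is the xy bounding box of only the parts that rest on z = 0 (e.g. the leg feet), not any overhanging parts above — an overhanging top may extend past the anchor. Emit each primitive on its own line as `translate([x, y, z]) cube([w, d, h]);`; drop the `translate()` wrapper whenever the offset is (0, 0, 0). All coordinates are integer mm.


translate([188, 148, 0]) cube([86, 36, 1072]);
translate([620, 148, 0]) cube([86, 36, 1072]);
translate([274, 148, 0]) cube([346, 36, 86]);
translate([274, 148, 986]) cube([346, 36, 86]);


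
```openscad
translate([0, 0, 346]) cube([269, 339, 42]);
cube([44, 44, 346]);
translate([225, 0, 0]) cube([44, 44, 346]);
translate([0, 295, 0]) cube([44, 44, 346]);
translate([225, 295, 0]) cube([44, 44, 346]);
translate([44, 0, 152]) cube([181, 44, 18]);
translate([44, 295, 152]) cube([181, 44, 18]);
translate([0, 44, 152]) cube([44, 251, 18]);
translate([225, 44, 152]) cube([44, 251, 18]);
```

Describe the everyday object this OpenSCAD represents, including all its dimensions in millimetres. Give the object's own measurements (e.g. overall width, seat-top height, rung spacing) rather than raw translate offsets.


A simple wooden stool: a rectangular seat 269 mm (x) by 339 mm (y), 42 mm thick, top face at z = 388 mm, on four square legs, each 44×44 mm in cross-section. The legs rest on z = 0, each flush with a corner of the seat. Four stretchers, 44 mm wide and 18 mm tall, connect adjacent legs with their undersides at z = 152 mm, each running between the inner faces of the legs it joins and aligned with the legs' outer faces on the other axis.


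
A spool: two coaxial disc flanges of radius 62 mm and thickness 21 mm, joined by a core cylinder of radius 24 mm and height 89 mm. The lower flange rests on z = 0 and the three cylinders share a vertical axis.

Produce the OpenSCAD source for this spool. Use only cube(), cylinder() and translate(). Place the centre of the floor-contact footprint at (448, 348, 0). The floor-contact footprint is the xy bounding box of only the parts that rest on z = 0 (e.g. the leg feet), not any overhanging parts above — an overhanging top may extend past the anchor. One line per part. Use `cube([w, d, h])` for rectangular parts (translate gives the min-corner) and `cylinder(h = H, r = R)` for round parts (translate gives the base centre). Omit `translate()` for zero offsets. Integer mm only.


translate([448, 348, 0]) cylinder(h = 21, r = 62);
translate([448, 348, 21]) cylinder(h = 89, r = 24);
translate([448, 348, 110]) cylinder(h = 21, r = 62);


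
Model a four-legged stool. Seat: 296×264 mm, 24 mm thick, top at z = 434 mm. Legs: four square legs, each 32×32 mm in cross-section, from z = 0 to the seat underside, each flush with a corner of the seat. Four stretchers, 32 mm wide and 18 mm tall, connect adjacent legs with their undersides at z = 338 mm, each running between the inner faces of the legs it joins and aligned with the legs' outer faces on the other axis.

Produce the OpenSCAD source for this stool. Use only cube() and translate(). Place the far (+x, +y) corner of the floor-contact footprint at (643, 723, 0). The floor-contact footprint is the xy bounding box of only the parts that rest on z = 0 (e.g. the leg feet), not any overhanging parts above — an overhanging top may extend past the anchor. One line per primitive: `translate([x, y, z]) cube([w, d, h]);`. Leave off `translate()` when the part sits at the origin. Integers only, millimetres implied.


translate([347, 459, 410]) cube([296, 264, 24]);
translate([347, 459, 0]) cube([32, 32, 410]);
translate([611, 459, 0]) cube([32, 32, 410]);
translate([347, 691, 0]) cube([32, 32, 410]);
translate([611, 691, 0]) cube([32, 32, 410]);
translate([379, 459, 338]) cube([232, 32, 18]);
translate([379, 691, 338]) cube([232, 32, 18]);
translate([347, 491, 338]) cube([32, 200, 18]);
translate([611, 491, 338]) cube([32, 200, 18]);


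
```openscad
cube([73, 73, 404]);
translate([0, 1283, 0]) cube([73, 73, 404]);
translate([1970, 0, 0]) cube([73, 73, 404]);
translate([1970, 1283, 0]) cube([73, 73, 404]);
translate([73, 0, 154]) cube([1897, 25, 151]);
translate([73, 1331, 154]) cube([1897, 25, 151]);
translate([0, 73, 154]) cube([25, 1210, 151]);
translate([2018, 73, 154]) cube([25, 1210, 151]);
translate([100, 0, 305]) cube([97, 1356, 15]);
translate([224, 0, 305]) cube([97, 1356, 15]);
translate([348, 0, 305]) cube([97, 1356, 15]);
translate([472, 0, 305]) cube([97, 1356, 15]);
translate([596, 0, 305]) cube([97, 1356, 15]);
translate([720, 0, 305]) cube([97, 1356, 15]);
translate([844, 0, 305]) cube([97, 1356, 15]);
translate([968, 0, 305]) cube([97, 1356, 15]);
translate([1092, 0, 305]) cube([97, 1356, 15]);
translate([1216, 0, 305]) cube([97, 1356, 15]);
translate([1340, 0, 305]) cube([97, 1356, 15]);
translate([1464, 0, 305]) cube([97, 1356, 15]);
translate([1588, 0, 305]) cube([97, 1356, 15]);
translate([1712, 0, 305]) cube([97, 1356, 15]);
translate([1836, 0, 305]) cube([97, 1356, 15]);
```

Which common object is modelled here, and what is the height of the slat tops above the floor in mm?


A bed frame. The slat-top height is 320 mm.

Four posts, four rails, and a row of slats — a bed frame. Slats sit on the rails at z = 154 + 151 = 305; with slat thickness 15, the top is 320 mm.
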